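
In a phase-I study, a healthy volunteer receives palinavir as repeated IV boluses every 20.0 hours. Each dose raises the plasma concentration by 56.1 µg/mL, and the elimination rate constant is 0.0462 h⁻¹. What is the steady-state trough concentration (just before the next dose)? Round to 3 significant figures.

Fraction remaining after one interval: e^(−kτ) = e^(−0.04620 × 20.0) = 0.3969
R = 1 / (1 − 0.3969) = 1.658
Css,max = 56.1 × 1.658 = 93.02 µg/mL
Css,min = Css,max × e^(−kτ) = 93.02 × 0.3969 ≈ 36.9 µg/mL

36.9 µg/mL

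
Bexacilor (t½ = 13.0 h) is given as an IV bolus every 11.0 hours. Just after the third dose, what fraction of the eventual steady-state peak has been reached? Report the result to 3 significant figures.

k = ln 2 / 13.0 = 0.05332 h⁻¹
f_n = 1 − e^(−nkτ) = 1 − e^(−3 × 0.05332 × 11.0) = 1 − e^(−1.760) = 1 − 0.1721 ≈ 0.828

0.828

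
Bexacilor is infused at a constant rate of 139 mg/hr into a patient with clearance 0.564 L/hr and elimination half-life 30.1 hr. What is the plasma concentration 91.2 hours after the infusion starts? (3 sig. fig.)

216 mg/L

Css = rate / CL = 139 / 0.564 = 246.5 mg/L
k = ln 2 / 30.1 = 0.02303 hr⁻¹
C(t) = Css (1 − e^(−kt)) = 246.5 × (1 − e^(−2.100)) = 246.5 × 0.8776 ≈ 216 mg/L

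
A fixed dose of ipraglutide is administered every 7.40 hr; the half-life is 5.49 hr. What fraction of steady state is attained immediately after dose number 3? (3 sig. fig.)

k = ln 2 / 5.49 = 0.1263 hr⁻¹
f_n = 1 − e^(−nkτ) = 1 − e^(−3 × 0.1263 × 7.40) = 1 − e^(−2.803) = 1 − 0.06063 ≈ 0.939

0.939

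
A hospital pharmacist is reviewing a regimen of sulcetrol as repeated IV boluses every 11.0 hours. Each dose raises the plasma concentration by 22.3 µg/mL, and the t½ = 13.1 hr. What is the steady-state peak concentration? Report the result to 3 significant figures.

50.5 µg/mL

k = ln 2 / 13.1 = 0.05291 hr⁻¹
Fraction remaining after one interval: e^(−kτ) = e^(−0.05291 × 11.0) = 0.5588
R = 1 / (1 − 0.5588) = 2.266
Css,max = 22.3 × 2.266 ≈ 50.5 µg/mL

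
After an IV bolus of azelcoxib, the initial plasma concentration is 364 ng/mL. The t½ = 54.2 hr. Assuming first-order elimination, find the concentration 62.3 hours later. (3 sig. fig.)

k = ln 2 / 54.2 = 0.01279 hr⁻¹
62.3 hr is 1.149 half-lives, so C = 364 × (1/2)^1.149 = 364 × 0.4508 ≈ 164 ng/mL

164 ng/mL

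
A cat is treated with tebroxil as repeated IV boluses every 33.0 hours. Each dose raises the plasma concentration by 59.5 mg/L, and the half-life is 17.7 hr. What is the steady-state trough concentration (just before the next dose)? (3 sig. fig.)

k = ln 2 / 17.7 = 0.03916 hr⁻¹
Fraction remaining after one interval: e^(−kτ) = e^(−0.03916 × 33.0) = 0.2746
R = 1 / (1 − 0.2746) = 1.379
Css,max = 59.5 × 1.379 = 82.03 mg/L
Css,min = Css,max × e^(−kτ) = 82.03 × 0.2746 ≈ 22.5 mg/L

22.5 mg/L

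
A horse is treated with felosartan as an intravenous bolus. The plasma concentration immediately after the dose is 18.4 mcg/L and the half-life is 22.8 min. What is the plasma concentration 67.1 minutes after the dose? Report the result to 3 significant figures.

k = ln 2 / 22.8 = 0.03040 min⁻¹
C(t) = C₀ e^(−kt) = 18.4 × e^(−0.03040 × 67.1) = 18.4 × e^(−2.040) = 18.4 × 0.1300 ≈ 2.39 mcg/L

2.39 mcg/L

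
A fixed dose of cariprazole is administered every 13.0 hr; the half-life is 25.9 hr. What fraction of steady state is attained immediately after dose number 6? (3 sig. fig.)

0.876

k = ln 2 / 25.9 = 0.02676 hr⁻¹
f_n = 1 − e^(−nkτ) = 1 − e^(−6 × 0.02676 × 13.0) = 1 − e^(−2.087) = 1 − 0.1240 ≈ 0.876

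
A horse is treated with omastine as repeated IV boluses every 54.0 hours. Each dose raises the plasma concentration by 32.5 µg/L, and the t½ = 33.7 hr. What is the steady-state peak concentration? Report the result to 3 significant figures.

48.5 µg/L

k = ln 2 / 33.7 = 0.02057 hr⁻¹
Fraction remaining after one interval: e^(−kτ) = e^(−0.02057 × 54.0) = 0.3293
R = 1 / (1 − 0.3293) = 1.491
Css,max = 32.5 × 1.491 ≈ 48.5 µg/L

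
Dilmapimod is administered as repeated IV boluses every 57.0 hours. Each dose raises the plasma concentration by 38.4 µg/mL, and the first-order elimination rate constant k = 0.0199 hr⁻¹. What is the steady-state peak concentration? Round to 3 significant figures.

Fraction remaining after one interval: e^(−kτ) = e^(−0.01990 × 57.0) = 0.3216
R = 1 / (1 − 0.3216) = 1.474
Css,max = 38.4 × 1.474 ≈ 56.6 µg/mL

56.6 µg/mL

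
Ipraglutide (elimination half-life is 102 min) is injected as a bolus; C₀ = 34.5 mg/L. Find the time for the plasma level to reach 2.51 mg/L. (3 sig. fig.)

k = ln 2 / 102 = 0.006796 min⁻¹
C(t) = C₀ e^(−kt)  ⇒  t = ln(C₀/C) / k
t = ln(34.5/2.51) / 0.006796 = 2.621 / 0.006796 ≈ 386 minutes

386 minutes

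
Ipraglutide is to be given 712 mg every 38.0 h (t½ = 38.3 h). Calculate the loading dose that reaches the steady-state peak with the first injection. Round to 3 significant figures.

k = ln 2 / 38.3 = 0.01810 h⁻¹
Accumulation ratio R = 1 / (1 − e^(−kτ)) = 1 / (1 − e^(−0.01810×38.0)) = 1 / (1 − 0.5027) = 2.011
Loading dose = maintenance dose × R = 712 × 2.011 ≈ 1430 mg

1430 mg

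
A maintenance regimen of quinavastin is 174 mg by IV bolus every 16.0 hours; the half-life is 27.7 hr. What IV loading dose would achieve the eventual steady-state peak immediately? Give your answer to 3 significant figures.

527 mg

k = ln 2 / 27.7 = 0.02502 hr⁻¹
Accumulation ratio R = 1 / (1 − e^(−kτ)) = 1 / (1 − e^(−0.02502×16.0)) = 1 / (1 − 0.6701) = 3.031
Loading dose = maintenance dose × R = 174 × 3.031 ≈ 527 mg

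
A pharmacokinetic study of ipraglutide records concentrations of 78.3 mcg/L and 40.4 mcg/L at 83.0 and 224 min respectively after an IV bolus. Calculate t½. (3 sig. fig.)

148 minutes

k = ln(C₁/C₂) / (t₂ − t₁) = ln(78.3/40.4) / (224 − 83.0)
  = 0.6617 / 141.0 = 0.004693 min⁻¹
t½ = ln 2 / k = ln 2 / 0.004693 ≈ 148 minutes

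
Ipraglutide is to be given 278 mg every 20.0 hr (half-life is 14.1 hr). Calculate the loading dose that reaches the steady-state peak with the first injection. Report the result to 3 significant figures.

k = ln 2 / 14.1 = 0.04916 hr⁻¹
Accumulation ratio R = 1 / (1 − e^(−kτ)) = 1 / (1 − e^(−0.04916×20.0)) = 1 / (1 − 0.3741) = 1.598
Loading dose = maintenance dose × R = 278 × 1.598 ≈ 444 mg

444 mg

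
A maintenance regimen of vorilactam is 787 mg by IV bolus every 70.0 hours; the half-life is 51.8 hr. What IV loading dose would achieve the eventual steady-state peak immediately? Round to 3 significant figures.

1290 mg

k = ln 2 / 51.8 = 0.01338 hr⁻¹
Accumulation ratio R = 1 / (1 − e^(−kτ)) = 1 / (1 − e^(−0.01338×70.0)) = 1 / (1 − 0.3919) = 1.645
Loading dose = maintenance dose × R = 787 × 1.645 ≈ 1290 mg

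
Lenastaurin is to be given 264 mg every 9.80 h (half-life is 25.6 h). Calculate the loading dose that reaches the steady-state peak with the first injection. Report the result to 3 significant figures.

1130 mg

k = ln 2 / 25.6 = 0.02708 h⁻¹
Accumulation ratio R = 1 / (1 − e^(−kτ)) = 1 / (1 − e^(−0.02708×9.80)) = 1 / (1 − 0.7669) = 4.291
Loading dose = maintenance dose × R = 264 × 4.291 ≈ 1130 mg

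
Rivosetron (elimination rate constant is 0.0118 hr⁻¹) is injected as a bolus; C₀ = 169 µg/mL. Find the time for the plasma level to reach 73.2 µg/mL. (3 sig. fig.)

70.9 hours

C(t) = C₀ e^(−kt)  ⇒  t = ln(C₀/C) / k
t = ln(169/73.2) / 0.01180 = 0.8367 / 0.01180 ≈ 70.9 hours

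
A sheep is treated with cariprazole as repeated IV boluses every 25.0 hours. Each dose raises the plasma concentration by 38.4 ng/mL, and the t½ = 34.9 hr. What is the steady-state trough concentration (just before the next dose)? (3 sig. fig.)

k = ln 2 / 34.9 = 0.01986 hr⁻¹
Fraction remaining after one interval: e^(−kτ) = e^(−0.01986 × 25.0) = 0.6086
R = 1 / (1 − 0.6086) = 2.555
Css,max = 38.4 × 2.555 = 98.12 ng/mL
Css,min = Css,max × e^(−kτ) = 98.12 × 0.6086 ≈ 59.7 ng/mL

59.7 ng/mL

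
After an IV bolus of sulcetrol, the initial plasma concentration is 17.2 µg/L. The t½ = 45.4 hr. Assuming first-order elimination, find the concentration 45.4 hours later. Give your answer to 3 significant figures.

8.60 µg/L

k = ln 2 / 45.4 = 0.01527 hr⁻¹
45.4 hr is 1.000 half-lives, so C = 17.2 × (1/2)^1.000 = 17.2 × 0.5000 ≈ 8.60 µg/L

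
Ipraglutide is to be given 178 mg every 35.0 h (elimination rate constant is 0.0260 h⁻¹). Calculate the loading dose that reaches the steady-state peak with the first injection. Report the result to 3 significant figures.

298 mg

Accumulation ratio R = 1 / (1 − e^(−kτ)) = 1 / (1 − e^(−0.02600×35.0)) = 1 / (1 − 0.4025) = 1.674
Loading dose = maintenance dose × R = 178 × 1.674 ≈ 298 mg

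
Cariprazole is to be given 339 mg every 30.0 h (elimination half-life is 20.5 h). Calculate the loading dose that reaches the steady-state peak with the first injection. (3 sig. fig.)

532 mg

k = ln 2 / 20.5 = 0.03381 h⁻¹
Accumulation ratio R = 1 / (1 − e^(−kτ)) = 1 / (1 − e^(−0.03381×30.0)) = 1 / (1 − 0.3626) = 1.569
Loading dose = maintenance dose × R = 339 × 1.569 ≈ 532 mg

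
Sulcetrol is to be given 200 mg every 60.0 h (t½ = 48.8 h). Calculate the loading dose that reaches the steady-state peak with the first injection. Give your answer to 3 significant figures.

k = ln 2 / 48.8 = 0.01420 h⁻¹
Accumulation ratio R = 1 / (1 − e^(−kτ)) = 1 / (1 − e^(−0.01420×60.0)) = 1 / (1 − 0.4265) = 1.744
Loading dose = maintenance dose × R = 200 × 1.744 ≈ 349 mg

349 mg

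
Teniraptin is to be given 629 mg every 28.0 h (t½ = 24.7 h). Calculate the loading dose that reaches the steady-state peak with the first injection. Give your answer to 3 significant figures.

k = ln 2 / 24.7 = 0.02806 h⁻¹
Accumulation ratio R = 1 / (1 − e^(−kτ)) = 1 / (1 − e^(−0.02806×28.0)) = 1 / (1 − 0.4558) = 1.837
Loading dose = maintenance dose × R = 629 × 1.837 ≈ 1160 mg

1160 mg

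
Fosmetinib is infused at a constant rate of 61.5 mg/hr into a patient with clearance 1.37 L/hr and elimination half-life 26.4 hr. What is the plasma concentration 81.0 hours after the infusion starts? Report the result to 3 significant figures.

Css = rate / CL = 61.5 / 1.37 = 44.89 µg/mL
k = ln 2 / 26.4 = 0.02626 hr⁻¹
C(t) = Css (1 − e^(−kt)) = 44.89 × (1 − e^(−2.127)) = 44.89 × 0.8808 ≈ 39.5 µg/mL

39.5 µg/mL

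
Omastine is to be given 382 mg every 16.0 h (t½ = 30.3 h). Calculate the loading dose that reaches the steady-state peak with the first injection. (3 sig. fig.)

k = ln 2 / 30.3 = 0.02288 h⁻¹
Accumulation ratio R = 1 / (1 − e^(−kτ)) = 1 / (1 − e^(−0.02288×16.0)) = 1 / (1 − 0.6935) = 3.263
Loading dose = maintenance dose × R = 382 × 3.263 ≈ 1250 mg

1250 mg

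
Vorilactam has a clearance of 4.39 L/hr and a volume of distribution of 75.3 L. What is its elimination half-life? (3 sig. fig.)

11.9 hours

k = CL / V = 4.39 / 75.3 = 0.05830 hr⁻¹
t½ = ln 2 / k = ln 2 / 0.05830 ≈ 11.9 hours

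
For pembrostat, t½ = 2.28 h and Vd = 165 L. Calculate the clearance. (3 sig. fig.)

k = ln 2 / t½ = ln 2 / 2.28 = 0.3040 h⁻¹
CL = k · V = 0.3040 × 165 ≈ 50.2 L/h

50.2 L/h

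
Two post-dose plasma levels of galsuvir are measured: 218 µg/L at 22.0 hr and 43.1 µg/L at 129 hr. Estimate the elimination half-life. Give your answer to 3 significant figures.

k = ln(C₁/C₂) / (t₂ − t₁) = ln(218/43.1) / (129 − 22.0)
  = 1.621 / 107.0 = 0.01515 hr⁻¹
t½ = ln 2 / k = ln 2 / 0.01515 ≈ 45.8 hours

45.8 hours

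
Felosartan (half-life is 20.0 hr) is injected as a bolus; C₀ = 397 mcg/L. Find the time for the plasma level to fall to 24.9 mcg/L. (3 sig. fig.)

k = ln 2 / 20.0 = 0.03466 hr⁻¹
C(t) = C₀ e^(−kt)  ⇒  t = ln(C₀/C) / k
t = ln(397/24.9) / 0.03466 = 2.769 / 0.03466 ≈ 79.9 hours

79.9 hours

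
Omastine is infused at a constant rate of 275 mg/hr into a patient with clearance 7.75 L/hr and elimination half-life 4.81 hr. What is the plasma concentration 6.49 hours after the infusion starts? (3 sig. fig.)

21.6 µg/mL

Css = rate / CL = 275 / 7.75 = 35.48 µg/mL
k = ln 2 / 4.81 = 0.1441 hr⁻¹
C(t) = Css (1 − e^(−kt)) = 35.48 × (1 − e^(−0.9352)) = 35.48 × 0.6075 ≈ 21.6 µg/mL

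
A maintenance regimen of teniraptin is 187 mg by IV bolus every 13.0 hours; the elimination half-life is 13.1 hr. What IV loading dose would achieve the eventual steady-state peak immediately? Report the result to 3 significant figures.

376 mg

k = ln 2 / 13.1 = 0.05291 hr⁻¹
Accumulation ratio R = 1 / (1 − e^(−kτ)) = 1 / (1 − e^(−0.05291×13.0)) = 1 / (1 − 0.5027) = 2.011
Loading dose = maintenance dose × R = 187 × 2.011 ≈ 376 mg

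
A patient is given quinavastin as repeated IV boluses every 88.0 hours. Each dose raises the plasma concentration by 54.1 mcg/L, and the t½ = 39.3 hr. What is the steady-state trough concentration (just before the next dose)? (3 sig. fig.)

k = ln 2 / 39.3 = 0.01764 hr⁻¹
Fraction remaining after one interval: e^(−kτ) = e^(−0.01764 × 88.0) = 0.2118
R = 1 / (1 − 0.2118) = 1.269
Css,max = 54.1 × 1.269 = 68.64 mcg/L
Css,min = Css,max × e^(−kτ) = 68.64 × 0.2118 ≈ 14.5 mcg/L

14.5 mcg/L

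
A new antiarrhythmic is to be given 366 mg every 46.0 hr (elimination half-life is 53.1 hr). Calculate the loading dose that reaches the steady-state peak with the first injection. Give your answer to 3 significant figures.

k = ln 2 / 53.1 = 0.01305 hr⁻¹
Accumulation ratio R = 1 / (1 − e^(−kτ)) = 1 / (1 − e^(−0.01305×46.0)) = 1 / (1 − 0.5486) = 2.215
Loading dose = maintenance dose × R = 366 × 2.215 ≈ 811 mg

811 mg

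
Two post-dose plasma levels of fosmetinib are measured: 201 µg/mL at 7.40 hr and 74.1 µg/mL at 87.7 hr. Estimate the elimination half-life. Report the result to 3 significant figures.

55.8 hours

k = ln(C₁/C₂) / (t₂ − t₁) = ln(201/74.1) / (87.7 − 7.40)
  = 0.9979 / 80.30 = 0.01243 hr⁻¹
t½ = ln 2 / k = ln 2 / 0.01243 ≈ 55.8 hours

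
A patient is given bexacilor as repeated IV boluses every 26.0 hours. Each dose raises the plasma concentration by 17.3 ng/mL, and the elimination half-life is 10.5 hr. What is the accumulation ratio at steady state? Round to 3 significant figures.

k = ln 2 / 10.5 = 0.06601 hr⁻¹
Fraction remaining after one interval: e^(−kτ) = e^(−0.06601 × 26.0) = 0.1797
R = 1 / (1 − 0.1797) = 1 / 0.8203 ≈ 1.22

1.22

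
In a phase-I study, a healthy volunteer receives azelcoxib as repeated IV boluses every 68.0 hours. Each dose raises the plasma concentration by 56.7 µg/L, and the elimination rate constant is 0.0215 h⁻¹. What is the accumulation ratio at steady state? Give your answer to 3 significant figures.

1.30

Fraction remaining after one interval: e^(−kτ) = e^(−0.02150 × 68.0) = 0.2318
R = 1 / (1 − 0.2318) = 1 / 0.7682 ≈ 1.30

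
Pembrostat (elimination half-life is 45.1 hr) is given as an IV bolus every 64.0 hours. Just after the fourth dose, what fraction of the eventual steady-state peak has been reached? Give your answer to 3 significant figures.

0.980

k = ln 2 / 45.1 = 0.01537 hr⁻¹
f_n = 1 − e^(−nkτ) = 1 − e^(−4 × 0.01537 × 64.0) = 1 − e^(−3.934) = 1 − 0.01956 ≈ 0.980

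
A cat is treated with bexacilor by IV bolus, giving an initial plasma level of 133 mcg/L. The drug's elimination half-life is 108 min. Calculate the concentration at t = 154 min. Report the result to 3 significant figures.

49.5 mcg/L

k = ln 2 / 108 = 0.006418 min⁻¹
154 min is 1.426 half-lives, so C = 133 × (1/2)^1.426 = 133 × 0.3722 ≈ 49.5 mcg/L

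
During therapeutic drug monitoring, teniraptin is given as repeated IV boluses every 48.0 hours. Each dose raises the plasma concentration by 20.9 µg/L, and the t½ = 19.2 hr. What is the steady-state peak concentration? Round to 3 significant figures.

k = ln 2 / 19.2 = 0.03610 hr⁻¹
Fraction remaining after one interval: e^(−kτ) = e^(−0.03610 × 48.0) = 0.1768
R = 1 / (1 − 0.1768) = 1.215
Css,max = 20.9 × 1.215 ≈ 25.4 µg/L

25.4 µg/L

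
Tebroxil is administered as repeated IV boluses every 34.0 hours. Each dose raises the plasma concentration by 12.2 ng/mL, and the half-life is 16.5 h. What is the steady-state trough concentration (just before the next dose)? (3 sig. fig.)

k = ln 2 / 16.5 = 0.04201 h⁻¹
Fraction remaining after one interval: e^(−kτ) = e^(−0.04201 × 34.0) = 0.2397
R = 1 / (1 − 0.2397) = 1.315
Css,max = 12.2 × 1.315 = 16.05 ng/mL
Css,min = Css,max × e^(−kτ) = 16.05 × 0.2397 ≈ 3.85 ng/mL

3.85 ng/mL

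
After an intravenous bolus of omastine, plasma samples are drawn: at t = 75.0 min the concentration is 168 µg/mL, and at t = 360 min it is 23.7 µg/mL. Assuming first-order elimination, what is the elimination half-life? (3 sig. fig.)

101 minutes

k = ln(C₁/C₂) / (t₂ − t₁) = ln(168/23.7) / (360 − 75.0)
  = 1.958 / 285.0 = 0.006872 min⁻¹
t½ = ln 2 / k = ln 2 / 0.006872 ≈ 101 minutes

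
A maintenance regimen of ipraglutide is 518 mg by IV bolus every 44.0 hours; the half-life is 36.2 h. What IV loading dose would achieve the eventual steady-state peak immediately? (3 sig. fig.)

910 mg

k = ln 2 / 36.2 = 0.01915 h⁻¹
Accumulation ratio R = 1 / (1 − e^(−kτ)) = 1 / (1 − e^(−0.01915×44.0)) = 1 / (1 − 0.4306) = 1.756
Loading dose = maintenance dose × R = 518 × 1.756 ≈ 910 mg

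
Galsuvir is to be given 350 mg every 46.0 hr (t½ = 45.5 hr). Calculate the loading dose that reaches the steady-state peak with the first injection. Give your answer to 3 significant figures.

k = ln 2 / 45.5 = 0.01523 hr⁻¹
Accumulation ratio R = 1 / (1 − e^(−kτ)) = 1 / (1 − e^(−0.01523×46.0)) = 1 / (1 − 0.4962) = 1.985
Loading dose = maintenance dose × R = 350 × 1.985 ≈ 695 mg

695 mg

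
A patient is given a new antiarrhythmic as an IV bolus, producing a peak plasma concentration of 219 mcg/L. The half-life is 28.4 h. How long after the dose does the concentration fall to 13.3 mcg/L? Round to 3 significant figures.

115 hours

k = ln 2 / 28.4 = 0.02441 h⁻¹
C(t) = C₀ e^(−kt)  ⇒  t = ln(C₀/C) / k
t = ln(219/13.3) / 0.02441 = 2.801 / 0.02441 ≈ 115 hours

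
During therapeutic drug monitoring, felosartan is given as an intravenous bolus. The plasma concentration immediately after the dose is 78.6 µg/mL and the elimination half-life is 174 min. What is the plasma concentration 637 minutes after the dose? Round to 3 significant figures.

k = ln 2 / 174 = 0.003984 min⁻¹
637 min is 3.661 half-lives, so C = 78.6 × (1/2)^3.661 = 78.6 × 0.07906 ≈ 6.21 µg/mL

6.21 µg/mL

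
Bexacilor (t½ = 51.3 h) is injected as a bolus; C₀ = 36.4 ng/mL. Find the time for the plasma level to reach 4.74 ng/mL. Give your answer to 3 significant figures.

k = ln 2 / 51.3 = 0.01351 h⁻¹
C(t) = C₀ e^(−kt)  ⇒  t = ln(C₀/C) / k
t = ln(36.4/4.74) / 0.01351 = 2.039 / 0.01351 ≈ 151 hours

151 hours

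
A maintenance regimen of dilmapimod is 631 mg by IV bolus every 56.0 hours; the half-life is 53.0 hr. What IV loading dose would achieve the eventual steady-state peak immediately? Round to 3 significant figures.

1220 mg

k = ln 2 / 53.0 = 0.01308 hr⁻¹
Accumulation ratio R = 1 / (1 − e^(−kτ)) = 1 / (1 − e^(−0.01308×56.0)) = 1 / (1 − 0.4808) = 1.926
Loading dose = maintenance dose × R = 631 × 1.926 ≈ 1220 mg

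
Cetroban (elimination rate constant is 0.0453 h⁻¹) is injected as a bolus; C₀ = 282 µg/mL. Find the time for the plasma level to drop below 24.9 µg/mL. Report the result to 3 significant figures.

C(t) = C₀ e^(−kt)  ⇒  t = ln(C₀/C) / k
t = ln(282/24.9) / 0.04530 = 2.427 / 0.04530 ≈ 53.6 hours

53.6 hours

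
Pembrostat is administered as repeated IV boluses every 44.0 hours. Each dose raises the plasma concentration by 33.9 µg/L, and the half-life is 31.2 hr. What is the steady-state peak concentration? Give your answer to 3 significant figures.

54.3 µg/L

k = ln 2 / 31.2 = 0.02222 hr⁻¹
Fraction remaining after one interval: e^(−kτ) = e^(−0.02222 × 44.0) = 0.3762
R = 1 / (1 − 0.3762) = 1.603
Css,max = 33.9 × 1.603 ≈ 54.3 µg/L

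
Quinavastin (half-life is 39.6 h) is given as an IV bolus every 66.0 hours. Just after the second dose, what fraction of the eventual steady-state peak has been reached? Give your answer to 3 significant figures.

k = ln 2 / 39.6 = 0.01750 h⁻¹
f_n = 1 − e^(−nkτ) = 1 − e^(−2 × 0.01750 × 66.0) = 1 − e^(−2.310) = 1 − 0.09921 ≈ 0.901

0.901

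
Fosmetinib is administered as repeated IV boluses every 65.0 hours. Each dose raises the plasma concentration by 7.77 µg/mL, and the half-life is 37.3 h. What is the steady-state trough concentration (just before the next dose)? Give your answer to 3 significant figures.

k = ln 2 / 37.3 = 0.01858 h⁻¹
Fraction remaining after one interval: e^(−kτ) = e^(−0.01858 × 65.0) = 0.2988
R = 1 / (1 − 0.2988) = 1.426
Css,max = 7.77 × 1.426 = 11.08 µg/mL
Css,min = Css,max × e^(−kτ) = 11.08 × 0.2988 ≈ 3.31 µg/mL

3.31 µg/mL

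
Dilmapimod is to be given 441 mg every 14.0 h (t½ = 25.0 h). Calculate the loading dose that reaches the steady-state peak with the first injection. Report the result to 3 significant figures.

k = ln 2 / 25.0 = 0.02773 h⁻¹
Accumulation ratio R = 1 / (1 − e^(−kτ)) = 1 / (1 − e^(−0.02773×14.0)) = 1 / (1 − 0.6783) = 3.109
Loading dose = maintenance dose × R = 441 × 3.109 ≈ 1370 mg

1370 mg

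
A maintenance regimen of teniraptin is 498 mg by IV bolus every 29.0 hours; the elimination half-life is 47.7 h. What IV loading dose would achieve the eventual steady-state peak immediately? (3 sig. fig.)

k = ln 2 / 47.7 = 0.01453 h⁻¹
Accumulation ratio R = 1 / (1 − e^(−kτ)) = 1 / (1 − e^(−0.01453×29.0)) = 1 / (1 − 0.6561) = 2.908
Loading dose = maintenance dose × R = 498 × 2.908 ≈ 1450 mg

1450 mg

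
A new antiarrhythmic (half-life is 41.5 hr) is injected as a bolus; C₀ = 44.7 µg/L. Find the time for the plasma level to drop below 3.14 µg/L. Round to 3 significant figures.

159 hours

k = ln 2 / 41.5 = 0.01670 hr⁻¹
C(t) = C₀ e^(−kt)  ⇒  t = ln(C₀/C) / k
t = ln(44.7/3.14) / 0.01670 = 2.656 / 0.01670 ≈ 159 hours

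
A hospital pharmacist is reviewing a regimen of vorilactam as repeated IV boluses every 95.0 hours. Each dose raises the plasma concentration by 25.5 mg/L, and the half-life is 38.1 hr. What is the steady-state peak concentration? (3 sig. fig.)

31.0 mg/L

k = ln 2 / 38.1 = 0.01819 hr⁻¹
Fraction remaining after one interval: e^(−kτ) = e^(−0.01819 × 95.0) = 0.1776
R = 1 / (1 − 0.1776) = 1.216
Css,max = 25.5 × 1.216 ≈ 31.0 mg/L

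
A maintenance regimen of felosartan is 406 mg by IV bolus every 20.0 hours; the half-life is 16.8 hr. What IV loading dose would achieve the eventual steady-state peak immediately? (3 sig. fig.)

k = ln 2 / 16.8 = 0.04126 hr⁻¹
Accumulation ratio R = 1 / (1 − e^(−kτ)) = 1 / (1 − e^(−0.04126×20.0)) = 1 / (1 − 0.4382) = 1.780
Loading dose = maintenance dose × R = 406 × 1.780 ≈ 723 mg

723 mg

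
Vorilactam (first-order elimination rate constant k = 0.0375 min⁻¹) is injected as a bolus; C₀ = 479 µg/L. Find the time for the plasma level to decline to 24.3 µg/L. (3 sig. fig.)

79.5 minutes

C(t) = C₀ e^(−kt)  ⇒  t = ln(C₀/C) / k
t = ln(479/24.3) / 0.03750 = 2.981 / 0.03750 ≈ 79.5 minutes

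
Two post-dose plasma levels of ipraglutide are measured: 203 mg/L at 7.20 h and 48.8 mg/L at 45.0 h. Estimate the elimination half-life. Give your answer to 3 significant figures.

18.4 hours

k = ln(C₁/C₂) / (t₂ − t₁) = ln(203/48.8) / (45.0 − 7.20)
  = 1.425 / 37.80 = 0.03771 h⁻¹
t½ = ln 2 / k = ln 2 / 0.03771 ≈ 18.4 hours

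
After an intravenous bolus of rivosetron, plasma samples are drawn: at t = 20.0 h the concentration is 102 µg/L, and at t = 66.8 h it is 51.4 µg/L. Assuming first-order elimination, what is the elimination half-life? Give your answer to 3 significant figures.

47.3 hours

k = ln(C₁/C₂) / (t₂ − t₁) = ln(102/51.4) / (66.8 − 20.0)
  = 0.6853 / 46.80 = 0.01464 h⁻¹
t½ = ln 2 / k = ln 2 / 0.01464 ≈ 47.3 hours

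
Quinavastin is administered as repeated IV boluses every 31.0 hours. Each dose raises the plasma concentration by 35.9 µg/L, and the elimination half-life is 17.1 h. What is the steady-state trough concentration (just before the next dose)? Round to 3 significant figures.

14.3 µg/L

k = ln 2 / 17.1 = 0.04053 h⁻¹
Fraction remaining after one interval: e^(−kτ) = e^(−0.04053 × 31.0) = 0.2846
R = 1 / (1 − 0.2846) = 1.398
Css,max = 35.9 × 1.398 = 50.18 µg/L
Css,min = Css,max × e^(−kτ) = 50.18 × 0.2846 ≈ 14.3 µg/L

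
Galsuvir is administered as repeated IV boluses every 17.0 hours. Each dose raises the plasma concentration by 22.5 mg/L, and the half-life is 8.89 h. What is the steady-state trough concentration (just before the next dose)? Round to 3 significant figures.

k = ln 2 / 8.89 = 0.07797 h⁻¹
Fraction remaining after one interval: e^(−kτ) = e^(−0.07797 × 17.0) = 0.2657
R = 1 / (1 − 0.2657) = 1.362
Css,max = 22.5 × 1.362 = 30.64 mg/L
Css,min = Css,max × e^(−kτ) = 30.64 × 0.2657 ≈ 8.14 mg/L

8.14 mg/L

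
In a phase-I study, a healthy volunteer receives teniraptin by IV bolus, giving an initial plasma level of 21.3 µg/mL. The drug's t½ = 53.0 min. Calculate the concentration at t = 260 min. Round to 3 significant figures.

k = ln 2 / 53.0 = 0.01308 min⁻¹
C(t) = C₀ e^(−kt) = 21.3 × e^(−0.01308 × 260) = 21.3 × e^(−3.400) = 21.3 × 0.03336 ≈ 0.711 µg/mL

0.711 µg/mL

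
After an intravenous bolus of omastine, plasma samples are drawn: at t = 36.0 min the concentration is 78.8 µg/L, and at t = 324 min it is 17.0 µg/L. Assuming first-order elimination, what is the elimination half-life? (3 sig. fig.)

130 minutes

k = ln(C₁/C₂) / (t₂ − t₁) = ln(78.8/17.0) / (324 − 36.0)
  = 1.534 / 288.0 = 0.005325 min⁻¹
t½ = ln 2 / k = ln 2 / 0.005325 ≈ 130 minutes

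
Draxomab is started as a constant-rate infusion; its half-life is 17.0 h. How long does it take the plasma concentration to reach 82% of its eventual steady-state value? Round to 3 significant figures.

42.1 hours

k = ln 2 / 17.0 = 0.04077 h⁻¹
f = 1 − e^(−kt)  ⇒  t = −ln(1 − f) / k
t = −ln(1 − 0.82) / 0.04077 = 1.715 / 0.04077 ≈ 42.1 hours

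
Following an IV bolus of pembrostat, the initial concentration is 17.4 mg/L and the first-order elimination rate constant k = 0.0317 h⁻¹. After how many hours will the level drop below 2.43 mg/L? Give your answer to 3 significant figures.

C(t) = C₀ e^(−kt)  ⇒  t = ln(C₀/C) / k
t = ln(17.4/2.43) / 0.03170 = 1.969 / 0.03170 ≈ 62.1 hours

62.1 hours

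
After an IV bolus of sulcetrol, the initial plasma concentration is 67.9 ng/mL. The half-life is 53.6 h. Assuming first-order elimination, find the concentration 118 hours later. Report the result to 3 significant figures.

k = ln 2 / 53.6 = 0.01293 h⁻¹
C(t) = C₀ e^(−kt) = 67.9 × e^(−0.01293 × 118) = 67.9 × e^(−1.526) = 67.9 × 0.2174 ≈ 14.8 ng/mL

14.8 ng/mL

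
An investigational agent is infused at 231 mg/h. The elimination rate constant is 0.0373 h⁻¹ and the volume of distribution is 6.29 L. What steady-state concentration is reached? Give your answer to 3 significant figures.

CL = k · V = 0.0373 × 6.29 = 0.2346 L/h
Css = rate / CL = 231 / 0.2346 ≈ 985 µg/mL

985 µg/mL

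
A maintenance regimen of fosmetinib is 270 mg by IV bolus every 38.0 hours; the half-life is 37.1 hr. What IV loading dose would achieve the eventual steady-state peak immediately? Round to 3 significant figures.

531 mg

k = ln 2 / 37.1 = 0.01868 hr⁻¹
Accumulation ratio R = 1 / (1 − e^(−kτ)) = 1 / (1 − e^(−0.01868×38.0)) = 1 / (1 − 0.4917) = 1.967
Loading dose = maintenance dose × R = 270 × 1.967 ≈ 531 mg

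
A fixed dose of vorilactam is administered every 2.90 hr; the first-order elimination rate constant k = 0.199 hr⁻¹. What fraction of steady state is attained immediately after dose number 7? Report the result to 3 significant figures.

0.982

f_n = 1 − e^(−nkτ) = 1 − e^(−7 × 0.1990 × 2.90) = 1 − e^(−4.040) = 1 − 0.01760 ≈ 0.982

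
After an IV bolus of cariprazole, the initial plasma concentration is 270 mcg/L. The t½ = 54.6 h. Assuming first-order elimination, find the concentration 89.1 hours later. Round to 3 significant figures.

87.1 mcg/L

k = ln 2 / 54.6 = 0.01270 h⁻¹
89.1 h is 1.632 half-lives, so C = 270 × (1/2)^1.632 = 270 × 0.3227 ≈ 87.1 mcg/L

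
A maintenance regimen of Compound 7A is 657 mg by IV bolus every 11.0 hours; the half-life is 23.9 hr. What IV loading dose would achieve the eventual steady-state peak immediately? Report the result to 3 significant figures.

2410 mg

k = ln 2 / 23.9 = 0.02900 hr⁻¹
Accumulation ratio R = 1 / (1 − e^(−kτ)) = 1 / (1 − e^(−0.02900×11.0)) = 1 / (1 − 0.7269) = 3.661
Loading dose = maintenance dose × R = 657 × 3.661 ≈ 2410 mg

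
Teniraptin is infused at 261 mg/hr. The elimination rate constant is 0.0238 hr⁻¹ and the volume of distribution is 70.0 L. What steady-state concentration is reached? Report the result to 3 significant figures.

157 µg/mL

CL = k · V = 0.0238 × 70.0 = 1.666 L/hr
Css = rate / CL = 261 / 1.666 ≈ 157 µg/mL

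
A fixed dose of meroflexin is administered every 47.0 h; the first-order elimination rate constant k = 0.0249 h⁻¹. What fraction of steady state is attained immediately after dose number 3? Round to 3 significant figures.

f_n = 1 − e^(−nkτ) = 1 − e^(−3 × 0.02490 × 47.0) = 1 − e^(−3.511) = 1 − 0.02987 ≈ 0.970

0.970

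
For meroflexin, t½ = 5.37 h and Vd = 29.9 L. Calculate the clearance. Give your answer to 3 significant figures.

3.86 L/h

k = ln 2 / t½ = ln 2 / 5.37 = 0.1291 h⁻¹
CL = k · V = 0.1291 × 29.9 ≈ 3.86 L/h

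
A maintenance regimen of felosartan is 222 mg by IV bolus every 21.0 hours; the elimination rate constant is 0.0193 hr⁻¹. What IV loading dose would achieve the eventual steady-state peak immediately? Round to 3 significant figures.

666 mg

Accumulation ratio R = 1 / (1 − e^(−kτ)) = 1 / (1 − e^(−0.01930×21.0)) = 1 / (1 − 0.6668) = 3.001
Loading dose = maintenance dose × R = 222 × 3.001 ≈ 666 mg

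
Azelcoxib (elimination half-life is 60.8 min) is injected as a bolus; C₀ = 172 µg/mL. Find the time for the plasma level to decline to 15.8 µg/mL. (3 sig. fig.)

k = ln 2 / 60.8 = 0.01140 min⁻¹
C(t) = C₀ e^(−kt)  ⇒  t = ln(C₀/C) / k
t = ln(172/15.8) / 0.01140 = 2.387 / 0.01140 ≈ 209 minutes

209 minutes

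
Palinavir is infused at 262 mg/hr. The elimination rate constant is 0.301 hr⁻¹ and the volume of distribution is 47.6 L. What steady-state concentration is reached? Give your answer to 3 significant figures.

CL = k · V = 0.301 × 47.6 = 14.33 L/hr
Css = rate / CL = 262 / 14.33 ≈ 18.3 mg/L

18.3 mg/L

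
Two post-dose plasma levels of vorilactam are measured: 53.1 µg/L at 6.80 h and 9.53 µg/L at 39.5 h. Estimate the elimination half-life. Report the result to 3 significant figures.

k = ln(C₁/C₂) / (t₂ − t₁) = ln(53.1/9.53) / (39.5 − 6.80)
  = 1.718 / 32.70 = 0.05253 h⁻¹
t½ = ln 2 / k = ln 2 / 0.05253 ≈ 13.2 hours

13.2 hours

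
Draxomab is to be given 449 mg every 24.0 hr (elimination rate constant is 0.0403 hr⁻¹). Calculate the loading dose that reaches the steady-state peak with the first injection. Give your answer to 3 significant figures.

724 mg

Accumulation ratio R = 1 / (1 − e^(−kτ)) = 1 / (1 − e^(−0.04030×24.0)) = 1 / (1 − 0.3801) = 1.613
Loading dose = maintenance dose × R = 449 × 1.613 ≈ 724 mg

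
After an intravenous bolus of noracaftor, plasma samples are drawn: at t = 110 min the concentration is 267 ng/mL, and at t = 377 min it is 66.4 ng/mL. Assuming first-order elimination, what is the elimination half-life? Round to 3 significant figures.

133 minutes

k = ln(C₁/C₂) / (t₂ − t₁) = ln(267/66.4) / (377 − 110)
  = 1.392 / 267.0 = 0.005212 min⁻¹
t½ = ln 2 / k = ln 2 / 0.005212 ≈ 133 minutes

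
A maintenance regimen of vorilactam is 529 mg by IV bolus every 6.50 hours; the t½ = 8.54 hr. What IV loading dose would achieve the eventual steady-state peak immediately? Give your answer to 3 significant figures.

1290 mg

k = ln 2 / 8.54 = 0.08116 hr⁻¹
Accumulation ratio R = 1 / (1 − e^(−kτ)) = 1 / (1 − e^(−0.08116×6.50)) = 1 / (1 − 0.5900) = 2.439
Loading dose = maintenance dose × R = 529 × 2.439 ≈ 1290 mg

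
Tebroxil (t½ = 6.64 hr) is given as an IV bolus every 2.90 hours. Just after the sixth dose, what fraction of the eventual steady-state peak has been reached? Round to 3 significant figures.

0.837

k = ln 2 / 6.64 = 0.1044 hr⁻¹
f_n = 1 − e^(−nkτ) = 1 − e^(−6 × 0.1044 × 2.90) = 1 − e^(−1.816) = 1 − 0.1626 ≈ 0.837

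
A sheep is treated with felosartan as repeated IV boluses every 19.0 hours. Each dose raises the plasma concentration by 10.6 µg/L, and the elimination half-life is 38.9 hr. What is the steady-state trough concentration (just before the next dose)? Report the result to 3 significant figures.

26.3 µg/L

k = ln 2 / 38.9 = 0.01782 hr⁻¹
Fraction remaining after one interval: e^(−kτ) = e^(−0.01782 × 19.0) = 0.7128
R = 1 / (1 − 0.7128) = 3.482
Css,max = 10.6 × 3.482 = 36.91 µg/L
Css,min = Css,max × e^(−kτ) = 36.91 × 0.7128 ≈ 26.3 µg/L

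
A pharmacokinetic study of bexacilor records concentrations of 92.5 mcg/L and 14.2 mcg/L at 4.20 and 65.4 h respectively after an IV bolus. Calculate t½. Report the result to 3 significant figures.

k = ln(C₁/C₂) / (t₂ − t₁) = ln(92.5/14.2) / (65.4 − 4.20)
  = 1.874 / 61.20 = 0.03062 h⁻¹
t½ = ln 2 / k = ln 2 / 0.03062 ≈ 22.6 hours

22.6 hours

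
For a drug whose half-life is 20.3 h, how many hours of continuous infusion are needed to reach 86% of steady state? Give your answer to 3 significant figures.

k = ln 2 / 20.3 = 0.03415 h⁻¹
f = 1 − e^(−kt)  ⇒  t = −ln(1 − f) / k
t = −ln(1 − 0.86) / 0.03415 = 1.966 / 0.03415 ≈ 57.6 hours

57.6 hours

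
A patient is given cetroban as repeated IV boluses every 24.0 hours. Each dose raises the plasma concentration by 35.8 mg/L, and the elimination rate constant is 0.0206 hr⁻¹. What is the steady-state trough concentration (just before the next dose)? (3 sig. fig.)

Fraction remaining after one interval: e^(−kτ) = e^(−0.02060 × 24.0) = 0.6099
R = 1 / (1 − 0.6099) = 2.564
Css,max = 35.8 × 2.564 = 91.78 mg/L
Css,min = Css,max × e^(−kτ) = 91.78 × 0.6099 ≈ 56.0 mg/L

56.0 mg/L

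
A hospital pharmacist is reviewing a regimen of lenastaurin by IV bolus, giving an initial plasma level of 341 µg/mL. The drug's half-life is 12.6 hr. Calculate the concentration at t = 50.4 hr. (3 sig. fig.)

k = ln 2 / 12.6 = 0.05501 hr⁻¹
50.4 hr is 4.000 half-lives, so C = 341 × (1/2)^4.000 = 341 × 0.06250 ≈ 21.3 µg/mL

21.3 µg/mL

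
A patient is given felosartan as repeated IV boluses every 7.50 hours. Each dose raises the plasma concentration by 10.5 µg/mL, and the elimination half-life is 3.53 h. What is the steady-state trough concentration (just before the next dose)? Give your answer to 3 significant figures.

k = ln 2 / 3.53 = 0.1964 h⁻¹
Fraction remaining after one interval: e^(−kτ) = e^(−0.1964 × 7.50) = 0.2293
R = 1 / (1 − 0.2293) = 1.298
Css,max = 10.5 × 1.298 = 13.62 µg/mL
Css,min = Css,max × e^(−kτ) = 13.62 × 0.2293 ≈ 3.12 µg/mL

3.12 µg/mL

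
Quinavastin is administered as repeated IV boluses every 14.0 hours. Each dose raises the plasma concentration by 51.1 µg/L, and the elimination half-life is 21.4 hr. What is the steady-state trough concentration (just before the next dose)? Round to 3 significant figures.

89.1 µg/L

k = ln 2 / 21.4 = 0.03239 hr⁻¹
Fraction remaining after one interval: e^(−kτ) = e^(−0.03239 × 14.0) = 0.6354
R = 1 / (1 − 0.6354) = 2.743
Css,max = 51.1 × 2.743 = 140.2 µg/L
Css,min = Css,max × e^(−kτ) = 140.2 × 0.6354 ≈ 89.1 µg/L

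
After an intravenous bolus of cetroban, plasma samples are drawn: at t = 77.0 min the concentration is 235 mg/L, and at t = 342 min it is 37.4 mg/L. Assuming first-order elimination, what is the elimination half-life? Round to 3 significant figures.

k = ln(C₁/C₂) / (t₂ − t₁) = ln(235/37.4) / (342 − 77.0)
  = 1.838 / 265.0 = 0.006936 min⁻¹
t½ = ln 2 / k = ln 2 / 0.006936 ≈ 99.9 minutes

99.9 minutes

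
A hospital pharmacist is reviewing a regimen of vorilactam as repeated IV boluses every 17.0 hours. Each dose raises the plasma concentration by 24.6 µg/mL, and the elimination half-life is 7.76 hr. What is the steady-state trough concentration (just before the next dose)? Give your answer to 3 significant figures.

k = ln 2 / 7.76 = 0.08932 hr⁻¹
Fraction remaining after one interval: e^(−kτ) = e^(−0.08932 × 17.0) = 0.2190
R = 1 / (1 − 0.2190) = 1.280
Css,max = 24.6 × 1.280 = 31.50 µg/mL
Css,min = Css,max × e^(−kτ) = 31.50 × 0.2190 ≈ 6.90 µg/mL

6.90 µg/mL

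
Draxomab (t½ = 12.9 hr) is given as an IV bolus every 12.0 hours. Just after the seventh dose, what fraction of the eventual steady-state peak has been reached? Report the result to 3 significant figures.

0.989

k = ln 2 / 12.9 = 0.05373 hr⁻¹
f_n = 1 − e^(−nkτ) = 1 − e^(−7 × 0.05373 × 12.0) = 1 − e^(−4.514) = 1 − 0.01096 ≈ 0.989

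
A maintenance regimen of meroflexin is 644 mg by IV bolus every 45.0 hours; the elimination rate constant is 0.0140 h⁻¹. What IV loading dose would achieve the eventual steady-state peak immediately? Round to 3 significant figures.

Accumulation ratio R = 1 / (1 − e^(−kτ)) = 1 / (1 − e^(−0.01400×45.0)) = 1 / (1 − 0.5326) = 2.139
Loading dose = maintenance dose × R = 644 × 2.139 ≈ 1380 mg

1380 mg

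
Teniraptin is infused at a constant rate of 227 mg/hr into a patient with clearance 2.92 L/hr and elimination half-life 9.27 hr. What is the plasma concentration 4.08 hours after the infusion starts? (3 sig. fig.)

Css = rate / CL = 227 / 2.92 = 77.74 µg/mL
k = ln 2 / 9.27 = 0.07477 hr⁻¹
C(t) = Css (1 − e^(−kt)) = 77.74 × (1 − e^(−0.3051)) = 77.74 × 0.2629 ≈ 20.4 µg/mL

20.4 µg/mL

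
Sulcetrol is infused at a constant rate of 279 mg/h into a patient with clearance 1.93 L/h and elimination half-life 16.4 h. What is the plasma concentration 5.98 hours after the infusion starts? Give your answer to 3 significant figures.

32.3 mg/L

Css = rate / CL = 279 / 1.93 = 144.6 mg/L
k = ln 2 / 16.4 = 0.04227 h⁻¹
C(t) = Css (1 − e^(−kt)) = 144.6 × (1 − e^(−0.2527)) = 144.6 × 0.2233 ≈ 32.3 mg/L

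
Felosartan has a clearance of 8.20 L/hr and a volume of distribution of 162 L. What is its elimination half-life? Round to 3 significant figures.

13.7 hours

k = CL / V = 8.20 / 162 = 0.05062 hr⁻¹
t½ = ln 2 / k = ln 2 / 0.05062 ≈ 13.7 hours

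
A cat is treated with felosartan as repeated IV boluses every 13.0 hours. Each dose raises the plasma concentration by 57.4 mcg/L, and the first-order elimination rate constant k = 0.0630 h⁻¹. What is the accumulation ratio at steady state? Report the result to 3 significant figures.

Fraction remaining after one interval: e^(−kτ) = e^(−0.06300 × 13.0) = 0.4409
R = 1 / (1 − 0.4409) = 1 / 0.5591 ≈ 1.79

1.79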